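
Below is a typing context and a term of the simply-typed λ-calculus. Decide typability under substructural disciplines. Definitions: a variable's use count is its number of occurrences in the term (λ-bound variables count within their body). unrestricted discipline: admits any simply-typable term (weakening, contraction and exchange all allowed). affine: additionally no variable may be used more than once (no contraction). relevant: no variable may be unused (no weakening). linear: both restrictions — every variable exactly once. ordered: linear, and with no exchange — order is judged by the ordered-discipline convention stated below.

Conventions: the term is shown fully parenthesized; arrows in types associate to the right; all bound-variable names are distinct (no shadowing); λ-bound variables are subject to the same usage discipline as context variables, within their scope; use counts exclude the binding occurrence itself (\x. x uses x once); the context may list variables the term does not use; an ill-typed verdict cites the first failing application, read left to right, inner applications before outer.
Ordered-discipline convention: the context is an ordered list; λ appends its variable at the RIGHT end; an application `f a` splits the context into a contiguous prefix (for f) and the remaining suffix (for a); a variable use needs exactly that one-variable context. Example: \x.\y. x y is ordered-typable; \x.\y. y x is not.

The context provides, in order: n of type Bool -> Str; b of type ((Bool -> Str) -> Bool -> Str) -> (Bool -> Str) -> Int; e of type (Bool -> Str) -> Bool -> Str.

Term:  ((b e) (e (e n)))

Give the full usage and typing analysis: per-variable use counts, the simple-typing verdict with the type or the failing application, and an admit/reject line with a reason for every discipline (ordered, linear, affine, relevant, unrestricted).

counts: n ×1; b ×1; e ×3
order of uses: b, e, e, e, n
typing: well-typed — term : Int
ordered: ✗, e ×3 used more than once (contraction)
linear: ✗, e ×3 used more than once (contraction)
affine: ✗, e ×3 used more than once (contraction)
relevant: ✓, every one of n, b, e appears
unrestricted: ✓, typability at Int is all that's needed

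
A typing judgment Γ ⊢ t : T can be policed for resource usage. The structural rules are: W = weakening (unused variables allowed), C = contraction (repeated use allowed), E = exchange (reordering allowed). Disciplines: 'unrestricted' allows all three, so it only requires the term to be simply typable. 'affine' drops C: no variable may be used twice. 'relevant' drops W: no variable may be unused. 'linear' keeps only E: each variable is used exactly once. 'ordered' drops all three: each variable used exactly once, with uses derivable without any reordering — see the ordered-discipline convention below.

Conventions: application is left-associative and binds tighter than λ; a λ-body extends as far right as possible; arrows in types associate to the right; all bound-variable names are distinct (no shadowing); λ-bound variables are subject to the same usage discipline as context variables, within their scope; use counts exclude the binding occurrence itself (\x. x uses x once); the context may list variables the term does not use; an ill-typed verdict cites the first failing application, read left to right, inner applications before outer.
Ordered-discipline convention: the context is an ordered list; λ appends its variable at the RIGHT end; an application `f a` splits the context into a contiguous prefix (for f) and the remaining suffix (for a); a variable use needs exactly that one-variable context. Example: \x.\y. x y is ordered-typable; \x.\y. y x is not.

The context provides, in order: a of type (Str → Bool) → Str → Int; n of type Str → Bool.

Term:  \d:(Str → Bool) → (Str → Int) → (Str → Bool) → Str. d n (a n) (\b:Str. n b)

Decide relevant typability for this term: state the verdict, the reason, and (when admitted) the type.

yes — a, n, d, b: all used, weakening unneeded; term : ((Str → Bool) → (Str → Int) → (Str → Bool) → Str) → Str
usage: a: 1; n: 3; d (bound): 1; b (bound): 1
order of uses: d, n, a, n, n, b
typing: well-typed at ((Str → Bool) → (Str → Int) → (Str → Bool) → Str) → Str
all disciplines: ordered ✗ · linear ✗ · affine ✗ · relevant ✓ · unrestricted ✓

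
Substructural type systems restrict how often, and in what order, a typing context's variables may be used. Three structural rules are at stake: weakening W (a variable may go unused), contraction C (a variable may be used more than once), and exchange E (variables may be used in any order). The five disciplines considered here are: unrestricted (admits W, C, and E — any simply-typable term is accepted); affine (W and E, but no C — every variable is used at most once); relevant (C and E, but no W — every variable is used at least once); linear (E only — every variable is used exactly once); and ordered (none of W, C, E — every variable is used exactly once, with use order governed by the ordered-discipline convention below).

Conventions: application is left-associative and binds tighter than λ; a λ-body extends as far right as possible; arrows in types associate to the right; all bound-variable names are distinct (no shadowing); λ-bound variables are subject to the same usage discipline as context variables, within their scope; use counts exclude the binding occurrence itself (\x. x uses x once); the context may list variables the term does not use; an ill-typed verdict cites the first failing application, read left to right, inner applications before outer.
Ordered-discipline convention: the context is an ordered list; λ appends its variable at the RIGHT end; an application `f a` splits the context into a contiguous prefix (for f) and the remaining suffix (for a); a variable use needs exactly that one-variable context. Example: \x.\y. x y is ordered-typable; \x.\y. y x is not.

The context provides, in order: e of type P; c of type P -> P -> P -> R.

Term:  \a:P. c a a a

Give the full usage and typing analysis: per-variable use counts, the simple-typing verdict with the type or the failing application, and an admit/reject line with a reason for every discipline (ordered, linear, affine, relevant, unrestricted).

variable uses: e: 0, c: 1, a [bound]: 3
use order (left to right): c, a, a, a
typing: the term checks, with type P -> R
ordered: ✗ — repeated use of a ×3; e left unused
linear: ✗ — repeated use of a ×3; e left unused
affine: ✗ — repeated use of a ×3
relevant: ✗ — e left unused
unrestricted: ✓ — well-typed at P -> R; no restrictions here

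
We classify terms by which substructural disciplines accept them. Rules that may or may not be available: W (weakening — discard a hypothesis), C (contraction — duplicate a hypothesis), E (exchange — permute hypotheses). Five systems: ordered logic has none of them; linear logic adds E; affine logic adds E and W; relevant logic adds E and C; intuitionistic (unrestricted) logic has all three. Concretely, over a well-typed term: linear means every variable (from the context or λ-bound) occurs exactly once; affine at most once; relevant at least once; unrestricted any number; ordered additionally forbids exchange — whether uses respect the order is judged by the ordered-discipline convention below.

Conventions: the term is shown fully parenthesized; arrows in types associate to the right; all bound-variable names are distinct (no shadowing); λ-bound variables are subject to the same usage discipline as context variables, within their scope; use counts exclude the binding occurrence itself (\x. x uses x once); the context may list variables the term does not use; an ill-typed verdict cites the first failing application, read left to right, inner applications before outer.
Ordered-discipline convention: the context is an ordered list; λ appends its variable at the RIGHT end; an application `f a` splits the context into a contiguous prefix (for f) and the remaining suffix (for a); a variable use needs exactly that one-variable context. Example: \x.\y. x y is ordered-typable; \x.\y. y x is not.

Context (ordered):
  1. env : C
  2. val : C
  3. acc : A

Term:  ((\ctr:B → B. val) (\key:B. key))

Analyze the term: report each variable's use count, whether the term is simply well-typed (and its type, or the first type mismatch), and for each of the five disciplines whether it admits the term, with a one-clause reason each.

use counts: env ×0; val ×1; acc ×0; ctr (bound) ×0; key (bound) ×1
uses in reading order: val, key
typing: ✓ — C
ordered ✗ (needs weakening: env, acc, ctr unused)
linear ✗ (needs weakening: env, acc, ctr unused)
affine ✓ (no duplicate uses among env, val, acc, ctr, key)
relevant ✗ (needs weakening: env, acc, ctr unused)
unrestricted ✓ (type-checks (C) and nothing is barred)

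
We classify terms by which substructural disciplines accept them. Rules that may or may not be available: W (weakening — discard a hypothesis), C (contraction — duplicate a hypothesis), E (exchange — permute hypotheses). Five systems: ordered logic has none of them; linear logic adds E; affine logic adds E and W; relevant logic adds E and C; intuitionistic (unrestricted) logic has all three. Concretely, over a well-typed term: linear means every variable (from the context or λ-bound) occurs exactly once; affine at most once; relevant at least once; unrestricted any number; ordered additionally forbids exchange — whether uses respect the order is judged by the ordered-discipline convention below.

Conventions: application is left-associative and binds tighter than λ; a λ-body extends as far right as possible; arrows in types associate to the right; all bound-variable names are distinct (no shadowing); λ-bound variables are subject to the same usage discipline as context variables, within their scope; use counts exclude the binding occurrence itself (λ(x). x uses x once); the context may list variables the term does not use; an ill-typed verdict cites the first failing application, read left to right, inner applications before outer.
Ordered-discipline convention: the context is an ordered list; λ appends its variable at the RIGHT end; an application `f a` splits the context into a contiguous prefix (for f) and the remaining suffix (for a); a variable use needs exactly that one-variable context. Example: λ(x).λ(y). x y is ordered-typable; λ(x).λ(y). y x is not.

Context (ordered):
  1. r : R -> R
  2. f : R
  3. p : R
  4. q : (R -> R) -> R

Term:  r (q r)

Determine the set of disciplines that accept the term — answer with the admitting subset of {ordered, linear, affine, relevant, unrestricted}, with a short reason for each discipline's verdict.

accepted by: unrestricted
variable uses: r ×2; f ×0; p ×0; q ×1
left-to-right use order: r, q, r
typing: ✓ — R
ordered ✗ (r ×2 used more than once (contraction); unused: f, p — weakening required)
linear ✗ (r ×2 used more than once (contraction); unused: f, p — weakening required)
affine ✗ (r ×2 used more than once (contraction))
relevant ✗ (unused: f, p — weakening required)
unrestricted ✓ (well-typed at R; no restrictions here)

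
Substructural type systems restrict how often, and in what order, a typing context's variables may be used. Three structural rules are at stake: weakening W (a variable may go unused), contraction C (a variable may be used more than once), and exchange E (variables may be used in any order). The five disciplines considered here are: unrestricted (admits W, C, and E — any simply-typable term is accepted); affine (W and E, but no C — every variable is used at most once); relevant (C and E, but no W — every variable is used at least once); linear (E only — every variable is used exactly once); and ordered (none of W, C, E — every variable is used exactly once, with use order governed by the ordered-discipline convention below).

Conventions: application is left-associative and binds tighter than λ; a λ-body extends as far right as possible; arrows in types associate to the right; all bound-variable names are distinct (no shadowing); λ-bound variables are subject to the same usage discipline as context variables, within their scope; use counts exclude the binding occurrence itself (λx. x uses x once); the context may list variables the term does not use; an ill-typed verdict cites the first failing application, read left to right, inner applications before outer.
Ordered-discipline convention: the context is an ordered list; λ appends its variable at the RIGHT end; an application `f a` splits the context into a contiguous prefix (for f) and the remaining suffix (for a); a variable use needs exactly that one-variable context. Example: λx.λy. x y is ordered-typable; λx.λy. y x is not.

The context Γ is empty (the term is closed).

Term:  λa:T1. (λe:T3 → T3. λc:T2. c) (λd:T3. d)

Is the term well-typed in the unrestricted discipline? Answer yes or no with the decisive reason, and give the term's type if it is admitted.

yes — simply typable at T1 → T2 → T2; W, C, E all held; term : T1 → T2 → T2
use counts: a [bound]: 0×; e [bound]: 0×; c [bound]: 1×; d [bound]: 1×
left-to-right use order: c, d
typing: the term checks, with type T1 → T2 → T2
all disciplines: ordered ✗, linear ✗, affine ✓, relevant ✗, unrestricted ✓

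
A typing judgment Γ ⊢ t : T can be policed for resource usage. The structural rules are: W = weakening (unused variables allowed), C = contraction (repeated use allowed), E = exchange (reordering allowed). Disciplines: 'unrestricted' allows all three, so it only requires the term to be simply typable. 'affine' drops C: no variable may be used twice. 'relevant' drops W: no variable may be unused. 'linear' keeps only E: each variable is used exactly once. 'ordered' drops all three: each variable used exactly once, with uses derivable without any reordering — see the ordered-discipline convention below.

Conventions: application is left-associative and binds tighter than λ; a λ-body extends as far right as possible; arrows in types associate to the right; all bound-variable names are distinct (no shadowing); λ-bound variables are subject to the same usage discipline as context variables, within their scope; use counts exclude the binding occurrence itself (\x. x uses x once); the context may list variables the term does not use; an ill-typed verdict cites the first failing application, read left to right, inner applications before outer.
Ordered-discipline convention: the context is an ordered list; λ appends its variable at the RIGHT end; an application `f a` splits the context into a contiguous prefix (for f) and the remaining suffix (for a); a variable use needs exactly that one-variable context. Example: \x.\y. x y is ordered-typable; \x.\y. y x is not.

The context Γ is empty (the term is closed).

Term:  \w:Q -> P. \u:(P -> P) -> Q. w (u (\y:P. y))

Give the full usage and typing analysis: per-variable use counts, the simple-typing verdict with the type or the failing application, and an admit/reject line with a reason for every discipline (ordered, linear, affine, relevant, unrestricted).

variable uses: w (bound): 1; u (bound): 1; y (bound): 1
uses in reading order: w, u, y
typing: well-typed at (Q -> P) -> ((P -> P) -> Q) -> P
ordered: ✓ — w, u, y: once each, no exchange needed
linear: ✓ — single use per variable (w, u, y)
affine: ✓ — no duplicate uses among w, u, y
relevant: ✓ — w, u, y: all used, weakening unneeded
unrestricted: ✓ — well-typed at (Q -> P) -> ((P -> P) -> Q) -> P; no restrictions here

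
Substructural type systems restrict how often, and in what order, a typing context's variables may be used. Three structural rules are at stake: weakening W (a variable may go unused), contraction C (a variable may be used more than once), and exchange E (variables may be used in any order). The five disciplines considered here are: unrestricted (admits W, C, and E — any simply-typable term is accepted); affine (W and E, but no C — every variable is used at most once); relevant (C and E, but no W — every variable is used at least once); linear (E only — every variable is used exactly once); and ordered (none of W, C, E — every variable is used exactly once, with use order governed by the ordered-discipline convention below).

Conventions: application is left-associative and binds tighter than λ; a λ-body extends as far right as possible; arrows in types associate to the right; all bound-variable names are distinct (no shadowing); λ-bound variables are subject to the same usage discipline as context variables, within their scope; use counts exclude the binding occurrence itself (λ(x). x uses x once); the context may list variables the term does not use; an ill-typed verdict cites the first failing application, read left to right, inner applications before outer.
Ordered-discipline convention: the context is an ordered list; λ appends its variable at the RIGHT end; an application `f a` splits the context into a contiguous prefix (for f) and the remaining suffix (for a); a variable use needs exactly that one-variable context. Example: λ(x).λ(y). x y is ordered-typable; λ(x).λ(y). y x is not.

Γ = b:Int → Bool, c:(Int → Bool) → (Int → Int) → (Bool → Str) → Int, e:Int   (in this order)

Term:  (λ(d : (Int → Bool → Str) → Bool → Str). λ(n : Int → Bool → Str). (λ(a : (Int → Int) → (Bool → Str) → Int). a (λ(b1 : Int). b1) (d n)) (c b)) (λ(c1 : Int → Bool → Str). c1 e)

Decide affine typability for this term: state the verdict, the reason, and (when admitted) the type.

yes — b, c, e, d, n, a, b1, c1: no repeats, contraction unneeded; term : (Int → Bool → Str) → Int
variable uses: b: 1; c: 1; e: 1; d (bound): 1; n (bound): 1; a (bound): 1; b1 (bound): 1; c1 (bound): 1
uses in reading order: a, b1, d, n, c, b, c1, e
typing: well-typed — term : (Int → Bool → Str) → Int
across the five disciplines: ordered ✗ · linear ✓ · affine ✓ · relevant ✓ · unrestricted ✓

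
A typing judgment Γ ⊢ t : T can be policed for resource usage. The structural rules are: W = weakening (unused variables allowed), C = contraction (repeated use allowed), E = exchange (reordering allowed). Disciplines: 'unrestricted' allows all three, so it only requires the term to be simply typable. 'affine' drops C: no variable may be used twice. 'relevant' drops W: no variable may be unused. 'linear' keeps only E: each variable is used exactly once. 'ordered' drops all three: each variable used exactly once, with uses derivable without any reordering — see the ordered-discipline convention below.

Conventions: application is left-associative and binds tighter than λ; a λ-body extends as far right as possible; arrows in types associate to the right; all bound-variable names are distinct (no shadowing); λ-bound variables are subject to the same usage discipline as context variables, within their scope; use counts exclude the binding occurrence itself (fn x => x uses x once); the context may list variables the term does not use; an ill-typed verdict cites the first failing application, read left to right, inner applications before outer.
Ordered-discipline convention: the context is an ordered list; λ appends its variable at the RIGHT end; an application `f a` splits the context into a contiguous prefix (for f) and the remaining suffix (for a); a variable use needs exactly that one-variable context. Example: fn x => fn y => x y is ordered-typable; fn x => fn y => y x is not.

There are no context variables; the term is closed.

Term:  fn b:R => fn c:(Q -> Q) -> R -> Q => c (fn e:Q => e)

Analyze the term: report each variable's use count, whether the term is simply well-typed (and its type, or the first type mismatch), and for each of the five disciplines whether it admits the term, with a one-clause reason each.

variable uses: b (λ-bound)=0, c (λ-bound)=1, e (λ-bound)=1
order of uses: c, e
typing: well-typed — term : R -> ((Q -> Q) -> R -> Q) -> R -> Q
ordered ✗ (needs weakening: b unused)
linear ✗ (needs weakening: b unused)
affine ✓ (b, c, e: no repeats, contraction unneeded)
relevant ✗ (needs weakening: b unused)
unrestricted ✓ (simply typable at R -> ((Q -> Q) -> R -> Q) -> R -> Q; W, C, E all held)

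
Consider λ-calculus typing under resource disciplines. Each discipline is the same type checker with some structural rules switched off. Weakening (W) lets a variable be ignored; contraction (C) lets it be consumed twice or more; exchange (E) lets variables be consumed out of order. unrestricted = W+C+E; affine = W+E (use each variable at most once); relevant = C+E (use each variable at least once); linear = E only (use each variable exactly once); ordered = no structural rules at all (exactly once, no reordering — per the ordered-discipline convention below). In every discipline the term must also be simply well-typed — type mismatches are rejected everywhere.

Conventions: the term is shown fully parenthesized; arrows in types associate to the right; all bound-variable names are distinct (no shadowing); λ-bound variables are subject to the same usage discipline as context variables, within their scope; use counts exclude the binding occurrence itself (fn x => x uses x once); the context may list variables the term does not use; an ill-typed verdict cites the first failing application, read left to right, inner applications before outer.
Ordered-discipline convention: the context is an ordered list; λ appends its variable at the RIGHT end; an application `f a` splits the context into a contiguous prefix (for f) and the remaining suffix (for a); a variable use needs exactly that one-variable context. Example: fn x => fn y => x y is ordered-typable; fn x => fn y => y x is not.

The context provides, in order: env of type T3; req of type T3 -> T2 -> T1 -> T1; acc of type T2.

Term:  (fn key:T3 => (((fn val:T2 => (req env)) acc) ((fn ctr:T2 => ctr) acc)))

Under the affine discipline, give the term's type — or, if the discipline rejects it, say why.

not well-typed under affine — needs contraction — acc ×2
use counts: env: 1×, req: 1×, acc: 2×, key (bound): 0×, val (bound): 0×, ctr (bound): 1×
use order (left to right): req, env, acc, ctr, acc
typing: the term checks, with type T3 -> T1 -> T1
summary: ordered ✗; linear ✗; affine ✗; relevant ✗; unrestricted ✓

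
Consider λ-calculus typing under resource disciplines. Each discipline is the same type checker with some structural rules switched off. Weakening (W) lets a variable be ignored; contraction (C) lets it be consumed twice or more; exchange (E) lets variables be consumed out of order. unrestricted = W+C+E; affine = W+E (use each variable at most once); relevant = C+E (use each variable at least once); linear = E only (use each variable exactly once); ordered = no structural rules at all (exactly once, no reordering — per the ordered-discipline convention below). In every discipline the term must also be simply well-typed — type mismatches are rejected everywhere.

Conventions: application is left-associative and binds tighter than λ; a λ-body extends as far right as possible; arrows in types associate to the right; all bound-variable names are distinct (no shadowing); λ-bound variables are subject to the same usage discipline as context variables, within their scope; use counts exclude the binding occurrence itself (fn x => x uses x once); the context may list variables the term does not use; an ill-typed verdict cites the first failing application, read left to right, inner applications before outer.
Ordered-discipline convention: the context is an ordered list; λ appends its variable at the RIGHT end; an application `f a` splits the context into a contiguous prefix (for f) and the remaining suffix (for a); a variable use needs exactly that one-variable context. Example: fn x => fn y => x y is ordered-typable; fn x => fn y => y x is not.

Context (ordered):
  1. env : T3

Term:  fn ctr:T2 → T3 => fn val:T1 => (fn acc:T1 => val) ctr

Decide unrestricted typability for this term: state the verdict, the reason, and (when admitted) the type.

no — not simply typable
variable uses: env=0; ctr (λ-bound)=1; val (λ-bound)=1; acc (λ-bound)=0
order of uses: val, ctr
typing: ill-typed: an argument T2 → T3 mismatches the expected T1
per-discipline verdicts: ordered ✗, linear ✗, affine ✗, relevant ✗, unrestricted ✗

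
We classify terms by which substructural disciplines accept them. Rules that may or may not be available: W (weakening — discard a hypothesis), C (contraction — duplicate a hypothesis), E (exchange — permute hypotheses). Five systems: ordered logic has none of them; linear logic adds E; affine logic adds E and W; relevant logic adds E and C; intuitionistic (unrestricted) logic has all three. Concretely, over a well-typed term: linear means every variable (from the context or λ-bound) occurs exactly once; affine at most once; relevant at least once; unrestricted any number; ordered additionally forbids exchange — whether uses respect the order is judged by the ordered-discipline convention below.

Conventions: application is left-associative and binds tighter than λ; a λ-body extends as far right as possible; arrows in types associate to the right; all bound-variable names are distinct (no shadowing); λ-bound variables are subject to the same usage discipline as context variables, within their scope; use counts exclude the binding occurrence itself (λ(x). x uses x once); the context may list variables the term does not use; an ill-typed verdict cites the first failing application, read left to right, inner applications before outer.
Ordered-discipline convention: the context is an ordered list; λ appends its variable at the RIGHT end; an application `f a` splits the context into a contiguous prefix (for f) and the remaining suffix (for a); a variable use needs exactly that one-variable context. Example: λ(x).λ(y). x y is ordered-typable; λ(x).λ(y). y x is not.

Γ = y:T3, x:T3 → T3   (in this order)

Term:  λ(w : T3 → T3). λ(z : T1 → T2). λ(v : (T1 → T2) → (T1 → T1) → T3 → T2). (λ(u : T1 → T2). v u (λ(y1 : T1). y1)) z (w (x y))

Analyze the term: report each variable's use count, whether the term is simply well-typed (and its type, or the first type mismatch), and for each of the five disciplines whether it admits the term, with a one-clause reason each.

usage: y: 1×, x: 1×, w [bound]: 1×, z [bound]: 1×, v [bound]: 1×, u [bound]: 1×, y1 [bound]: 1×
use order (left to right): v, u, y1, z, w, x, y
typing: the term checks, with type (T3 → T3) → (T1 → T2) → ((T1 → T2) → (T1 → T1) → T3 → T2) → T2
ordered: ✗, needs exchange: uses follow v, u, y1, z, w, x, y
linear: ✓, y, x, w, z, v, u, y1: one use apiece
affine: ✓, none of y, x, w, z, v, u, y1 used more than once
relevant: ✓, at least one use each (y, x, w, z, v, u, y1)
unrestricted: ✓, typability at (T3 → T3) → (T1 → T2) → ((T1 → T2) → (T1 → T1) → T3 → T2) → T2 is all that's needed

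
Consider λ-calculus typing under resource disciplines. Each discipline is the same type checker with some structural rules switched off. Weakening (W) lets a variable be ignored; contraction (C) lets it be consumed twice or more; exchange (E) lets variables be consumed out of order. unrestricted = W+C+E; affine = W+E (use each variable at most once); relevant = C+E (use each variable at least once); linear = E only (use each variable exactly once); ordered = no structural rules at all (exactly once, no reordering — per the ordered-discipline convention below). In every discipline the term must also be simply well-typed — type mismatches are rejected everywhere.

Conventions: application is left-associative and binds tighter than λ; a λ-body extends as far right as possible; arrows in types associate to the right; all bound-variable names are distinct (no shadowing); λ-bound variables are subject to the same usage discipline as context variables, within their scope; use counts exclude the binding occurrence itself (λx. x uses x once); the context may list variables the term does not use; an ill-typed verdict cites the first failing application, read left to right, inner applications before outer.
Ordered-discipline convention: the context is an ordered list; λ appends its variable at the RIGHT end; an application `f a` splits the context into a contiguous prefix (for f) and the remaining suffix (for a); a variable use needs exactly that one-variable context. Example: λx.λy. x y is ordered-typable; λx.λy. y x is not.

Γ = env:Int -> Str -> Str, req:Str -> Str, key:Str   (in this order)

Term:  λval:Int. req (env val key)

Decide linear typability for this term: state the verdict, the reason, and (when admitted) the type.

yes — env, req, key, val: one use apiece; term : Int -> Str
counts: env=1; req=1; key=1; val (λ-bound)=1
order of uses: req, env, val, key
typing: ✓ — Int -> Str
all disciplines: ordered ✗ · linear ✓ · affine ✓ · relevant ✓ · unrestricted ✓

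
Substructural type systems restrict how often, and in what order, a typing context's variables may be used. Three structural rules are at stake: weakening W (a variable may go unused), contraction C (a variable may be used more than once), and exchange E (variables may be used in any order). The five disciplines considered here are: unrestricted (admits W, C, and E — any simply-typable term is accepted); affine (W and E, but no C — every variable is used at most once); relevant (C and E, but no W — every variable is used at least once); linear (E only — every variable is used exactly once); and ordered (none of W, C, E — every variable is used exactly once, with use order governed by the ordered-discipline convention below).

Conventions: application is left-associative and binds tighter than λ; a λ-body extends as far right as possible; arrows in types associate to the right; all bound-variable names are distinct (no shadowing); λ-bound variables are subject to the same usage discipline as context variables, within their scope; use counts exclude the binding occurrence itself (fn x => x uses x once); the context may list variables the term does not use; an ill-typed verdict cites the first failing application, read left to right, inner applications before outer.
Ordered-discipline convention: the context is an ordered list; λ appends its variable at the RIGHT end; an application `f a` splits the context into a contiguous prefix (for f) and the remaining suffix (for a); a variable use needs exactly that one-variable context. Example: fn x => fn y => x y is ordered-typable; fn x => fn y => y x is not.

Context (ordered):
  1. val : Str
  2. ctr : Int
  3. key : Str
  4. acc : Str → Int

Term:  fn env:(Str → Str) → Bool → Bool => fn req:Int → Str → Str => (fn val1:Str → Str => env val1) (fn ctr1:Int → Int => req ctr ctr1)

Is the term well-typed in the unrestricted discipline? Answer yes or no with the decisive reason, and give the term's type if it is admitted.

no — fails simple typing
usage: val: 0; ctr: 1; key: 0; acc: 0; env (bound): 1; req (bound): 1; val1 (bound): 1; ctr1 (bound): 1
order of uses: env, val1, req, ctr, ctr1
typing: ill-typed: a function awaiting Str gets Int → Int
summary: ordered ✗ | linear ✗ | affine ✗ | relevant ✗ | unrestricted ✗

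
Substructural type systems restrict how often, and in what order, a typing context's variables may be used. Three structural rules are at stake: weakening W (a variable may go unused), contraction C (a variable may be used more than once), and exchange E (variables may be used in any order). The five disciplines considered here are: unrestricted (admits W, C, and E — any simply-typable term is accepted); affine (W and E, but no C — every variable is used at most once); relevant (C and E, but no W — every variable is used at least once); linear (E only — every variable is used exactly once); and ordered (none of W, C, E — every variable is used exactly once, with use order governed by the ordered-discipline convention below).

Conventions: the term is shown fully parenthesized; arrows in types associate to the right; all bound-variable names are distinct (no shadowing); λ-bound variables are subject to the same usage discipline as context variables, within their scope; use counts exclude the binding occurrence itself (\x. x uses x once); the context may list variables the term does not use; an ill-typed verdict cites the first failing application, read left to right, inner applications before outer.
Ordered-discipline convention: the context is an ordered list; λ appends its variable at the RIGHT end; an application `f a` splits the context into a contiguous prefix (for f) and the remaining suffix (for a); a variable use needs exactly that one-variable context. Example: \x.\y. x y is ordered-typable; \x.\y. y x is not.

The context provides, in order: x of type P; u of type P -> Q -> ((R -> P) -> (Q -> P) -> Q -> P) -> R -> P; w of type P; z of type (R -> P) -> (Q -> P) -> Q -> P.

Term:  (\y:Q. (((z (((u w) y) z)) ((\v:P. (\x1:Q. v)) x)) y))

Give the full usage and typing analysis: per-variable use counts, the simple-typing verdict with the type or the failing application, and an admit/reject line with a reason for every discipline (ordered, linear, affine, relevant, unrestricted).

usage: x=1, u=1, w=1, z=2, y (λ-bound)=2, v (λ-bound)=1, x1 (λ-bound)=0
use order (left to right): z, u, w, y, z, v, x, y
typing: well-typed — term : Q -> P
ordered ✗ (repeated use of z ×2, y ×2; needs weakening: x1 unused)
linear ✗ (repeated use of z ×2, y ×2; needs weakening: x1 unused)
affine ✗ (repeated use of z ×2, y ×2)
relevant ✗ (needs weakening: x1 unused)
unrestricted ✓ (well-typed at Q -> P; no restrictions here)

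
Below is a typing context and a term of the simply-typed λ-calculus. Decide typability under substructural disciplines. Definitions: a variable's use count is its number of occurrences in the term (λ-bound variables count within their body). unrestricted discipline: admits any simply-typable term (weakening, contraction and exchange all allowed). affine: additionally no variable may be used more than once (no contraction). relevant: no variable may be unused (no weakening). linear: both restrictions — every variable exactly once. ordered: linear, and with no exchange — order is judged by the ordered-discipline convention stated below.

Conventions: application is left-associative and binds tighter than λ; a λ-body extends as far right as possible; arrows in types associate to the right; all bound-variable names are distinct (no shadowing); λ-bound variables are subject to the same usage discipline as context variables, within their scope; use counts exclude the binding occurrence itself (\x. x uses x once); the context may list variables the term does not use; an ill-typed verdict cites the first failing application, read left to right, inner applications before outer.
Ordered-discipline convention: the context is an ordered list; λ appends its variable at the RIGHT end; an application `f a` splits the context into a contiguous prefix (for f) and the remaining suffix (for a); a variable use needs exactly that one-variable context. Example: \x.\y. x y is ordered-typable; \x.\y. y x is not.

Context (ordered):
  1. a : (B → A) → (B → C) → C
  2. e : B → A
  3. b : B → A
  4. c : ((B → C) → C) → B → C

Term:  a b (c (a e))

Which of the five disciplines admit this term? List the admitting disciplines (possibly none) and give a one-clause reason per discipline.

admitted in: relevant, unrestricted
counts: a ×2; e ×1; b ×1; c ×1
left-to-right use order: a, b, c, a, e
typing: well-typed at C
ordered: ✗ — uses contraction: a ×2
linear: ✗ — uses contraction: a ×2
affine: ✗ — uses contraction: a ×2
relevant: ✓ — none of a, e, b, c goes unused
unrestricted: ✓ — well-typed at C; no restrictions here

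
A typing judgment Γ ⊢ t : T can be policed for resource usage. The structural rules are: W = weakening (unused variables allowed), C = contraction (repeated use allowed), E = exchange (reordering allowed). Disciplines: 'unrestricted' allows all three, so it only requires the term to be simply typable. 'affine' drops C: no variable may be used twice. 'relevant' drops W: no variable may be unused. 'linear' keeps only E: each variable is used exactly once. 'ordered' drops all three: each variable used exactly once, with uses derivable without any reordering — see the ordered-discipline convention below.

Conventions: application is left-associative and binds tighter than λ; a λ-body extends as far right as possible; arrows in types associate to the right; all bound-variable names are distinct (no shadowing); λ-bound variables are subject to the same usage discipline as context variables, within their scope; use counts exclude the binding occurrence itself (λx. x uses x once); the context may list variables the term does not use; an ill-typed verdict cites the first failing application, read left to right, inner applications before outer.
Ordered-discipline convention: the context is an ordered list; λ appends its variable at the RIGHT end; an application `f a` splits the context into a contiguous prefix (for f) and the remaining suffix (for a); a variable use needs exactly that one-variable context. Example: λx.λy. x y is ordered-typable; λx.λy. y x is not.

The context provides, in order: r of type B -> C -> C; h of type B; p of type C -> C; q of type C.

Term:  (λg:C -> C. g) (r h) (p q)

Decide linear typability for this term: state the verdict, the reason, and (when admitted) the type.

yes — exactly-once usage across r, h, p, q, g; term : C
usage: r=1, h=1, p=1, q=1, g [bound]=1
uses in reading order: g, r, h, p, q
typing: well-typed at C
summary: ordered ✓ · linear ✓ · affine ✓ · relevant ✓ · unrestricted ✓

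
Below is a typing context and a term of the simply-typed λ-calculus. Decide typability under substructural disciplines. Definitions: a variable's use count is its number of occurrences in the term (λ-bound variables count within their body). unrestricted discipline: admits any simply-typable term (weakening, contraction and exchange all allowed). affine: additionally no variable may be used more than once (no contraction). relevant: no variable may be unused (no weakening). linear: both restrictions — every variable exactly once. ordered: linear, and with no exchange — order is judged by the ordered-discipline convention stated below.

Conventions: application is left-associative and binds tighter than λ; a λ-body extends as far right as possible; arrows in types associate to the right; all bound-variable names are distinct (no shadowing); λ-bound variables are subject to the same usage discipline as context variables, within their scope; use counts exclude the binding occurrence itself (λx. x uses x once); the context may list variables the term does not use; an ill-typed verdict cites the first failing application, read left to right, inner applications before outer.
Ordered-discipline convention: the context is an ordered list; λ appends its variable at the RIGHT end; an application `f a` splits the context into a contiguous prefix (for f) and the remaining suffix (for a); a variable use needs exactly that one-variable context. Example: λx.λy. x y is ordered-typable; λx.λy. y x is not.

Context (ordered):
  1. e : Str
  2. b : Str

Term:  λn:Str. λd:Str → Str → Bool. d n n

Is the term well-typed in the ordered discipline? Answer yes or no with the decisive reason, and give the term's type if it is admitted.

no — n ×2 used more than once (contraction); needs weakening: e, b unused
usage: e: 0, b: 0, n (bound): 2, d (bound): 1
order of uses: d, n, n
typing: ✓ — Str → (Str → Str → Bool) → Bool
summary: ordered ✗ | linear ✗ | affine ✗ | relevant ✗ | unrestricted ✓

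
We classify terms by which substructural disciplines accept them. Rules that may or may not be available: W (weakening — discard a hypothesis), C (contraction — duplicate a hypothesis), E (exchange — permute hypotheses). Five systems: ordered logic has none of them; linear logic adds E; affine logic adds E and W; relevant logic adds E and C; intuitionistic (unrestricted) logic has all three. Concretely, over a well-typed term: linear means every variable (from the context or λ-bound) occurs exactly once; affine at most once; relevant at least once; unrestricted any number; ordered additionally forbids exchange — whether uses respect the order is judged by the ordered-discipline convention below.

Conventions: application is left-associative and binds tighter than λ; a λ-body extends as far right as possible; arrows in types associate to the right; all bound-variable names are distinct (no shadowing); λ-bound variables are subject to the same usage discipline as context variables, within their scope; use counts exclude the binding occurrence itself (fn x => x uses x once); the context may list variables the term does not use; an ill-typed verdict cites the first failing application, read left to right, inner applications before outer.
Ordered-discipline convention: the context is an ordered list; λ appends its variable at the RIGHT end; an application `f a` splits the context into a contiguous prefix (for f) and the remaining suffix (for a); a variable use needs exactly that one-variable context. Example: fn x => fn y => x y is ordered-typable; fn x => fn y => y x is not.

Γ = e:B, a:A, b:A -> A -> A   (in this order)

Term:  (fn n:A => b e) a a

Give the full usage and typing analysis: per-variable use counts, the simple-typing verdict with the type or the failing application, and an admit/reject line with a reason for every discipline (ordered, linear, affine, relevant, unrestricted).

use counts: e=1, a=2, b=1, n (bound)=0
order of uses: b, e, a, a
typing: ill-typed: an application expects A but receives B
ordered ✗ (fails simple typing)
linear ✗ (a type mismatch blocks all five)
affine ✗ (the type mismatch rejects it)
relevant ✗ (not simply typable)
unrestricted ✗ (fails simple typing)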